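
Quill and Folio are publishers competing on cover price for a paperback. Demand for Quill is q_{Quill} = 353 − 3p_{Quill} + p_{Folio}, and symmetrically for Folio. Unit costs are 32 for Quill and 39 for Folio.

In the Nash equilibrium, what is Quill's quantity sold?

175.2

Quill's profit: π = (p_{Quill} − 32)(353 − 3p_{Quill} + p_{Folio}).
∂π/∂p_{Quill} = 449 − 6p_{Quill} + p_{Folio} = 0 ⇒ p_{Quill} = 449/6 + (1/6)p_{Folio}.
Similarly p_{Folio} = 235/3 + (1/6)p_{Quill}.
Substituting the second reaction function into the first: p_{Quill} = 449/6 + (1/6)(235/3 + (1/6)p_{Quill}), which gives (35/36)p_{Quill} = 791/9 ⇒ p_{Quill} = 90.4.
Then p_{Folio} = 235/3 + (1/6)·90.4 = 93.4.
q_{Quill} = 353 − 3·90.4 + 93.4 = 175.2.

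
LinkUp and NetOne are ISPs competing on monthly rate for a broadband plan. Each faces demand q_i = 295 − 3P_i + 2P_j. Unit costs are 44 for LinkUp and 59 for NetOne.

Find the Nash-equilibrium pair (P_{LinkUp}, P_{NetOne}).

109.5625, 115.1875

LinkUp's profit: π = (P_{LinkUp} − 44)(295 − 3P_{LinkUp} + 2P_{NetOne}).
∂π/∂P_{LinkUp} = 427 − 6P_{LinkUp} + 2P_{NetOne} = 0 ⇒ P_{LinkUp} = 427/6 + (1/3)P_{NetOne}.
Similarly P_{NetOne} = 236/3 + (1/3)P_{LinkUp}.
Plugging P_{NetOne} into LinkUp's best response: P_{LinkUp} = 427/6 + (1/3)(236/3 + (1/3)P_{LinkUp}) ⇒ (8/9)P_{LinkUp} = 1753/18, so P_{LinkUp} = 109.5625.
Then P_{NetOne} = 236/3 + (1/3)·109.5625 = 115.1875.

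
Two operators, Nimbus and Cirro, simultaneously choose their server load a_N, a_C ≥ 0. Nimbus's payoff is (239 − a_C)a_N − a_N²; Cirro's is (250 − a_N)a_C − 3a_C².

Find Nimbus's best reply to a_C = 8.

115.5

Expanding Nimbus's payoff: 239a_N − a_Ca_N − a_N².
∂π/∂a_N = 239 − a_C − 2a_N = 0, so a_N = 119.5 − 0.5a_C.
At a_C = 8: a_N = 119.5 − 0.5·8 = 115.5.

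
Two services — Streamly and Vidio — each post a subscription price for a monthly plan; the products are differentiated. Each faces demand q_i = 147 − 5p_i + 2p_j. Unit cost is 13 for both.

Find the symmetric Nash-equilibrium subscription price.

Streamly's profit: π = (p_{Streamly} − 13)(147 − 5p_{Streamly} + 2p_{Vidio}).
∂π/∂p_{Streamly} = 212 − 10p_{Streamly} + 2p_{Vidio} = 0 ⇒ p_{Streamly} = 21.2 + 0.2p_{Vidio}.
Setting p_{Streamly} = p_{Vidio} in the reaction function: p_{Streamly} = 21.2 + 0.2p_{Streamly}, so p_{Streamly} = 21.2 / 0.8 = 26.5.

26.5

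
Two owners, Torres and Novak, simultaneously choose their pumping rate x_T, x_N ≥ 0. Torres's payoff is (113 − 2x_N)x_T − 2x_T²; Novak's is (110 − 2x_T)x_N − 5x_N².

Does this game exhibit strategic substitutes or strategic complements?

Expanding Torres's payoff: 113x_T − 2x_Nx_T − 2x_T².
∂π/∂x_T = 113 − 2x_N − 4x_T = 0, so x_T = 28.25 − 0.5x_N.
The best-response slope dx_T/dx_N = −0.5 < 0: the reaction function is downward-sloping, so the choices are strategic substitutes.

strategic substitutes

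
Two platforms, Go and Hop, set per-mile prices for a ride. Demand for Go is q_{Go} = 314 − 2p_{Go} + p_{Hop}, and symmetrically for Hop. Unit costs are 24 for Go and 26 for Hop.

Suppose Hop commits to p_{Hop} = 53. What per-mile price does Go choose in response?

Go's profit: π = (p_{Go} − 24)(314 − 2p_{Go} + p_{Hop}).
∂π/∂p_{Go} = 362 − 4p_{Go} + p_{Hop} = 0 ⇒ p_{Go} = 90.5 + 0.25p_{Hop}.
At p_{Hop} = 53: p_{Go} = 90.5 + 0.25·53 = 103.75.

103.75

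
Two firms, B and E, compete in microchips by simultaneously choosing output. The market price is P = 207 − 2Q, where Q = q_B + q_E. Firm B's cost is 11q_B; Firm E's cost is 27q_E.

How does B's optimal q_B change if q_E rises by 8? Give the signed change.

-4

Firm B's profit: π = q_B(207 − 2(q_B + q_E)) − 11q_B.
∂π/∂q_B = 196 − 4q_B − 2q_E = 0, so q_B = 49 − 0.5q_E.
The reaction-function slope is −0.5, so an 8-unit rise in q_E moves q_B by −0.5 × 8 = −4. B's best response falls — the actions are strategic substitutes.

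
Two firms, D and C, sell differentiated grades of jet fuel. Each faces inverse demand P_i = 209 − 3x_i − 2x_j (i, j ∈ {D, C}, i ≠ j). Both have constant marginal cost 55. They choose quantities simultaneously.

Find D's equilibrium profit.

1111.6875

Firm D's profit: π = x_D(209 − 3x_D − 2x_C) − 55x_D.
∂π/∂x_D = 154 − 6x_D − 2x_C = 0 ⇒ x_D = 77/3 − (1/3)x_C.
The game is symmetric, so in equilibrium x_C = x_D: the reaction function gives (4/3)x_D = 77/3, hence x_D = 19.25.
P_D = 209 − 3·19.25 − 2·19.25 = 112.75.
Profit = (112.75 − 55)·19.25 = 1111.6875.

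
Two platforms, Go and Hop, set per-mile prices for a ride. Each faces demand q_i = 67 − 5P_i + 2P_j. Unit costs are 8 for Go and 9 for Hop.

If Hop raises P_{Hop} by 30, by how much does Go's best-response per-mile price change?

6

Go's profit: π = (P_{Go} − 8)(67 − 5P_{Go} + 2P_{Hop}).
∂π/∂P_{Go} = 107 − 10P_{Go} + 2P_{Hop} = 0 ⇒ P_{Go} = 10.7 + 0.2P_{Hop}.
The reaction-function slope is 0.2, so a 30-unit rise in P_{Hop} moves P_{Go} by 0.2 × 30 = 6. Go's best response rises — the actions are strategic complements.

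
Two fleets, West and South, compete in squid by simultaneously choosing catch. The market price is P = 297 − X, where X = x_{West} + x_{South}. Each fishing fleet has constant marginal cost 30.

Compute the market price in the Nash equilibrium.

119

Fishing fleet West's profit: π = x_{West}(297 − (x_{West} + x_{South})) − 30x_{West}.
∂π/∂x_{West} = 267 − 2x_{West} − x_{South} = 0, so x_{West} = 133.5 − 0.5x_{South}.
By symmetry x_{South} = x_{West}; substituting into the reaction function, 1.5x_{West} = 133.5 and x_{West} = 89.
Equilibrium price: P = 297 − 178 = 119.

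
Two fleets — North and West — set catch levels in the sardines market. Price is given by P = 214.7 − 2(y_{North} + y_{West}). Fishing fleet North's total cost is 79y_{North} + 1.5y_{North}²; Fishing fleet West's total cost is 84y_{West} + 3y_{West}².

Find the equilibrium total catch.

Fishing fleet North's profit: π = y_{North}(214.7 − 2(y_{North} + y_{West})) − 79y_{North} − 1.5y_{North}².
∂π/∂y_{North} = 135.7 − 7y_{North} − 2y_{West} = 0, so y_{North} = 1357/70 − (2/7)y_{West}.
For West: ∂π/∂y_{West} = 130.7 − 10y_{West} − 2y_{North} = 0 ⇒ y_{West} = 13.07 − 0.2y_{North}.
Substituting the second reaction function into the first: y_{North} = 1357/70 − (2/7)(13.07 − 0.2y_{North}), which gives (33/35)y_{North} = 2739/175 ⇒ y_{North} = 16.6.
Then y_{West} = 13.07 − 0.2·16.6 = 9.75.
Total catch: 16.6 + 9.75 = 26.35.

26.35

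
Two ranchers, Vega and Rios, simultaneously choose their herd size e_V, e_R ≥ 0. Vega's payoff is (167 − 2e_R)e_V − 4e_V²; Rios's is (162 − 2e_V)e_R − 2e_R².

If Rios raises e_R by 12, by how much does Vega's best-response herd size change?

Expanding Vega's payoff: 167e_V − 2e_Re_V − 4e_V².
∂π/∂e_V = 167 − 2e_R − 8e_V = 0, so e_V = 20.875 − 0.25e_R.
The reaction-function slope is −0.25, so a 12-unit rise in e_R moves e_V by −0.25 × 12 = −3. Vega's best response falls — the actions are strategic substitutes.

-3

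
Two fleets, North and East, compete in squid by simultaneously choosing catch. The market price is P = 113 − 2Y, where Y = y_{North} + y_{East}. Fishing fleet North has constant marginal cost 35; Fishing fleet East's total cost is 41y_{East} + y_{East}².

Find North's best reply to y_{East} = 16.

Fishing fleet North's profit: π = y_{North}(113 − 2(y_{North} + y_{East})) − 35y_{North}.
∂π/∂y_{North} = 78 − 4y_{North} − 2y_{East} = 0, so y_{North} = 19.5 − 0.5y_{East}.
At y_{East} = 16: y_{North} = 19.5 − 0.5·16 = 11.5.

11.5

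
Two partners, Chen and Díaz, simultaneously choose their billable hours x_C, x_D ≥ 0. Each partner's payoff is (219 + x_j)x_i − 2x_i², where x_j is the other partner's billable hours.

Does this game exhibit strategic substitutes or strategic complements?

strategic complements

Chen's payoff is (219 + x_D)x_C − 2x_C².
∂π/∂x_C = 219 + x_D − 4x_C = 0, so x_C = 54.75 + 0.25x_D.
The best-response slope dx_C/dx_D = 0.25 > 0: the reaction function is upward-sloping, so the choices are strategic complements.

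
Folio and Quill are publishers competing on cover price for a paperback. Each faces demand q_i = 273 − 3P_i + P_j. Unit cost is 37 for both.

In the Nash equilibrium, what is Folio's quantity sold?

Folio's profit: π = (P_{Folio} − 37)(273 − 3P_{Folio} + P_{Quill}).
∂π/∂P_{Folio} = 384 − 6P_{Folio} + P_{Quill} = 0 ⇒ P_{Folio} = 64 + (1/6)P_{Quill}.
The game is symmetric, so in equilibrium P_{Quill} = P_{Folio}: the reaction function gives (5/6)P_{Folio} = 64, hence P_{Folio} = 76.8.
q_{Folio} = 273 − 3·76.8 + 76.8 = 119.4.

119.4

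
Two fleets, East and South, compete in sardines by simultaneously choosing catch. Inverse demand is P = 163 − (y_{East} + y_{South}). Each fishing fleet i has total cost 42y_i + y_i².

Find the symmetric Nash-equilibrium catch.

Fishing fleet East's profit: π = y_{East}(163 − (y_{East} + y_{South})) − 42y_{East} − y_{East}².
∂π/∂y_{East} = 121 − 4y_{East} − y_{South} = 0, so y_{East} = 30.25 − 0.25y_{South}.
Setting y_{East} = y_{South} in the reaction function: y_{East} = 30.25 − 0.25y_{East}, so y_{East} = 30.25 / 1.25 = 24.2.

24.2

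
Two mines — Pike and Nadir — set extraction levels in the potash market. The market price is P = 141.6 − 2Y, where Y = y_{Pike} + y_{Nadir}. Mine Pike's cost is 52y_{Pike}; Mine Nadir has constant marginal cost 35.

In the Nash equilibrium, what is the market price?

Mine Pike's profit: π = y_{Pike}(141.6 − 2(y_{Pike} + y_{Nadir})) − 52y_{Pike}.
∂π/∂y_{Pike} = 89.6 − 4y_{Pike} − 2y_{Nadir} = 0, so y_{Pike} = 22.4 − 0.5y_{Nadir}.
By the same steps for Nadir: y_{Nadir} = 26.65 − 0.5y_{Pike}.
Plugging y_{Nadir} into Pike's best response: y_{Pike} = 22.4 − 0.5(26.65 − 0.5y_{Pike}) ⇒ 0.75y_{Pike} = 9.075, so y_{Pike} = 12.1.
Then y_{Nadir} = 26.65 − 0.5·12.1 = 20.6.
Equilibrium price: P = 141.6 − 2·32.7 = 76.2.

76.2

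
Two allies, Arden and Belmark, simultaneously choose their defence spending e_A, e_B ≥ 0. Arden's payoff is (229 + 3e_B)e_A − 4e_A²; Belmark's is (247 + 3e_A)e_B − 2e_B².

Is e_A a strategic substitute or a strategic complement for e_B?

strategic complements

Expanding Arden's payoff: 229e_A + 3e_Be_A − 4e_A².
∂π/∂e_A = 229 + 3e_B − 8e_A = 0, so e_A = 28.625 + 0.375e_B.
The best-response slope de_A/de_B = 0.375 > 0: the reaction function is upward-sloping, so the choices are strategic complements.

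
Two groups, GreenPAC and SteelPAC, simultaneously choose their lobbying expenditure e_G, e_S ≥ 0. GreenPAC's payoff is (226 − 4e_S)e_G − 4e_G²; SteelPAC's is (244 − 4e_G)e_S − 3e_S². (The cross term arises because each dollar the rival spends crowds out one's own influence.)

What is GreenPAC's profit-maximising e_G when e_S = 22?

Expanding GreenPAC's payoff: 226e_G − 4e_Se_G − 4e_G².
∂π/∂e_G = 226 − 4e_S − 8e_G = 0, so e_G = 28.25 − 0.5e_S.
At e_S = 22: e_G = 28.25 − 0.5·22 = 17.25.

17.25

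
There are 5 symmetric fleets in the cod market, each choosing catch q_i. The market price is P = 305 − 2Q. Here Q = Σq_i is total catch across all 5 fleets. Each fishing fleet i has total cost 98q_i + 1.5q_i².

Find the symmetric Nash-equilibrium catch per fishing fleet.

13.8

A representative fishing fleet's profit is π_i = q_i(305 − 2Q) − 98q_i − 1.5q_i², with Q = q_i + Σ_{j≠i} q_j.
First-order condition: 207 − 7q_i − 2Σ_{j≠i} q_j = 0.
In a symmetric equilibrium every fishing fleet chooses the same q, so Σ_{j≠i} q_j = 4q. The condition becomes 207 − 15q = 0, giving q = 207/15 = 13.8.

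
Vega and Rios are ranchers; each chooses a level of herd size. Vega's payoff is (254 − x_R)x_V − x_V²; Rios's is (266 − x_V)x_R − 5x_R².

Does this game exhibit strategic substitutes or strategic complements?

Expanding Vega's payoff: 254x_V − x_Rx_V − x_V².
∂π/∂x_V = 254 − x_R − 2x_V = 0, so x_V = 127 − 0.5x_R.
The best-response slope dx_V/dx_R = −0.5 < 0: the reaction function is downward-sloping, so the choices are strategic substitutes.

strategic substitutes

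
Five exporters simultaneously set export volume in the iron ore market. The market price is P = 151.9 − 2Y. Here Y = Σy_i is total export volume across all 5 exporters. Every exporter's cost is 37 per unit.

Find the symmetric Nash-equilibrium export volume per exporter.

A representative exporter's profit is π_i = y_i(151.9 − 2Y) − 37y_i, with Y = y_i + Σ_{j≠i} y_j.
First-order condition: 114.9 − 4y_i − 2Σ_{j≠i} y_j = 0.
Imposing symmetry (y_j = y for all j) turns Σ_{j≠i} y_j into 4y, so 114.9 = 12y and y = 9.575.

9.575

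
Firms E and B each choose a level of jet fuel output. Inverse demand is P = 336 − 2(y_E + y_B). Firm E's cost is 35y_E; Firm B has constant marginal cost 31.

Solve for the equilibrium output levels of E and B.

Firm E's profit: π = y_E(336 − 2(y_E + y_B)) − 35y_E.
∂π/∂y_E = 301 − 4y_E − 2y_B = 0, so y_E = 75.25 − 0.5y_B.
By the same steps for B: y_B = 76.25 − 0.5y_E.
Substituting the second reaction function into the first: y_E = 75.25 − 0.5(76.25 − 0.5y_E), which gives 0.75y_E = 37.125 ⇒ y_E = 49.5.
Then y_B = 76.25 − 0.5·49.5 = 51.5.

49.5, 51.5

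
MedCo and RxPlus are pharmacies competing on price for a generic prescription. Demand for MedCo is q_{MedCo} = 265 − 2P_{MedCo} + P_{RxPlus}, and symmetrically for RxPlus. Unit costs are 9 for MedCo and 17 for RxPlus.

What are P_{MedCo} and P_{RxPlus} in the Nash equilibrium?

MedCo's profit: π = (P_{MedCo} − 9)(265 − 2P_{MedCo} + P_{RxPlus}).
∂π/∂P_{MedCo} = 283 − 4P_{MedCo} + P_{RxPlus} = 0 ⇒ P_{MedCo} = 70.75 + 0.25P_{RxPlus}.
Similarly P_{RxPlus} = 74.75 + 0.25P_{MedCo}.
Substituting the second reaction function into the first: P_{MedCo} = 70.75 + 0.25(74.75 + 0.25P_{MedCo}), which gives 0.9375P_{MedCo} = 89.4375 ⇒ P_{MedCo} = 95.4.
Then P_{RxPlus} = 74.75 + 0.25·95.4 = 98.6.

95.4, 98.6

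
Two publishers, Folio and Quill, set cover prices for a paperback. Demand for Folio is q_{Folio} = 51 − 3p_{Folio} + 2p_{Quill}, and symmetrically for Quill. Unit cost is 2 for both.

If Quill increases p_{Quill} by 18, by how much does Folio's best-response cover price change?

Folio's profit: π = (p_{Folio} − 2)(51 − 3p_{Folio} + 2p_{Quill}).
∂π/∂p_{Folio} = 57 − 6p_{Folio} + 2p_{Quill} = 0 ⇒ p_{Folio} = 9.5 + (1/3)p_{Quill}.
The reaction-function slope is 1/3, so an 18-unit rise in p_{Quill} moves p_{Folio} by 1/3 × 18 = 6. Folio's best response rises — the actions are strategic complements.

6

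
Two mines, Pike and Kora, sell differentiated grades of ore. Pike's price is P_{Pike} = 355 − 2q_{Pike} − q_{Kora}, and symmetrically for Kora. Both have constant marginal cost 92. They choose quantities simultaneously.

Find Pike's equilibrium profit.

5533.52

Mine Pike's profit: π = q_{Pike}(355 − 2q_{Pike} − q_{Kora}) − 92q_{Pike}.
∂π/∂q_{Pike} = 263 − 4q_{Pike} − q_{Kora} = 0 ⇒ q_{Pike} = 65.75 − 0.25q_{Kora}.
Setting q_{Pike} = q_{Kora} in the reaction function: q_{Pike} = 65.75 − 0.25q_{Pike}, so q_{Pike} = 65.75 / 1.25 = 52.6.
P_{Pike} = 355 − 2·52.6 − 52.6 = 197.2.
Profit = (197.2 − 92)·52.6 = 5533.52.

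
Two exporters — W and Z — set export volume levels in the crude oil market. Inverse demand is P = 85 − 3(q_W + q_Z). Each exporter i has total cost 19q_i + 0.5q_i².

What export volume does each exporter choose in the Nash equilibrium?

Exporter W's profit: π = q_W(85 − 3(q_W + q_Z)) − 19q_W − 0.5q_W².
∂π/∂q_W = 66 − 7q_W − 3q_Z = 0, so q_W = 66/7 − (3/7)q_Z.
The game is symmetric, so in equilibrium q_Z = q_W: the reaction function gives (10/7)q_W = 66/7, hence q_W = 6.6.

6.6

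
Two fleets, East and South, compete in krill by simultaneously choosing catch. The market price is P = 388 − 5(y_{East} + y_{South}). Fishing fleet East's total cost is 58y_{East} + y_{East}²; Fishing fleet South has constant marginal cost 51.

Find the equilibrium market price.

Fishing fleet East's profit: π = y_{East}(388 − 5(y_{East} + y_{South})) − 58y_{East} − y_{East}².
∂π/∂y_{East} = 330 − 12y_{East} − 5y_{South} = 0, so y_{East} = 27.5 − (5/12)y_{South}.
For South: ∂π/∂y_{South} = 337 − 10y_{South} − 5y_{East} = 0 ⇒ y_{South} = 33.7 − 0.5y_{East}.
Solving the two reaction functions simultaneously: (1 − (−5/12)(−0.5))y_{East} = 27.5 − (5/12)·33.7, so (19/24)y_{East} = 323/24 and y_{East} = 17.
Then y_{South} = 33.7 − 0.5·17 = 25.2.
Equilibrium price: P = 388 − 5·42.2 = 177.

177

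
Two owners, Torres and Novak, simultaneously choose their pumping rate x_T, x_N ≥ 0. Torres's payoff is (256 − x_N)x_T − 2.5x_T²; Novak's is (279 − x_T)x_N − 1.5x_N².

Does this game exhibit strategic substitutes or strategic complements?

Expanding Torres's payoff: 256x_T − x_Nx_T − 2.5x_T².
∂π/∂x_T = 256 − x_N − 5x_T = 0, so x_T = 51.2 − 0.2x_N.
The best-response slope dx_T/dx_N = −0.2 < 0: the reaction function is downward-sloping, so the choices are strategic substitutes.

strategic substitutes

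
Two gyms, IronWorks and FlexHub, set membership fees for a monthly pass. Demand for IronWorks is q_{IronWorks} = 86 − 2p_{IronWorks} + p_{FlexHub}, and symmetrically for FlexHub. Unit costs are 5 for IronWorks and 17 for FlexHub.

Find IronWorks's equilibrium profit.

IronWorks's profit: π = (p_{IronWorks} − 5)(86 − 2p_{IronWorks} + p_{FlexHub}).
∂π/∂p_{IronWorks} = 96 − 4p_{IronWorks} + p_{FlexHub} = 0 ⇒ p_{IronWorks} = 24 + 0.25p_{FlexHub}.
Similarly p_{FlexHub} = 30 + 0.25p_{IronWorks}.
Solving the two reaction functions simultaneously: (1 − (0.25)(0.25))p_{IronWorks} = 24 + 0.25·30, so 0.9375p_{IronWorks} = 31.5 and p_{IronWorks} = 33.6.
Then p_{FlexHub} = 30 + 0.25·33.6 = 38.4.
q_{IronWorks} = 86 − 2·33.6 + 38.4 = 57.2.
Profit = (33.6 − 5)·57.2 = 1635.92.

1635.92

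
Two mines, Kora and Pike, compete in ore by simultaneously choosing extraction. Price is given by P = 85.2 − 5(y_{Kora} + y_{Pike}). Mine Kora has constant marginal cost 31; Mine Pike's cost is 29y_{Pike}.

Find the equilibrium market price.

Mine Kora's profit: π = y_{Kora}(85.2 − 5(y_{Kora} + y_{Pike})) − 31y_{Kora}.
∂π/∂y_{Kora} = 54.2 − 10y_{Kora} − 5y_{Pike} = 0, so y_{Kora} = 5.42 − 0.5y_{Pike}.
By the same steps for Pike: y_{Pike} = 5.62 − 0.5y_{Kora}.
Plugging y_{Pike} into Kora's best response: y_{Kora} = 5.42 − 0.5(5.62 − 0.5y_{Kora}) ⇒ 0.75y_{Kora} = 2.61, so y_{Kora} = 3.48.
Then y_{Pike} = 5.62 − 0.5·3.48 = 3.88.
Equilibrium price: P = 85.2 − 5·7.36 = 48.4.

48.4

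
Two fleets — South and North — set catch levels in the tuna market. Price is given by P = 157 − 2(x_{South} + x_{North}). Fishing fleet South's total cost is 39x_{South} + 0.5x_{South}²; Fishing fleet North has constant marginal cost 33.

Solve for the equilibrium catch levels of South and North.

Fishing fleet South's profit: π = x_{South}(157 − 2(x_{South} + x_{North})) − 39x_{South} − 0.5x_{South}².
∂π/∂x_{South} = 118 − 5x_{South} − 2x_{North} = 0, so x_{South} = 23.6 − 0.4x_{North}.
For North: ∂π/∂x_{North} = 124 − 4x_{North} − 2x_{South} = 0 ⇒ x_{North} = 31 − 0.5x_{South}.
Substituting the second reaction function into the first: x_{South} = 23.6 − 0.4(31 − 0.5x_{South}), which gives 0.8x_{South} = 11.2 ⇒ x_{South} = 14.
Then x_{North} = 31 − 0.5·14 = 24.

14, 24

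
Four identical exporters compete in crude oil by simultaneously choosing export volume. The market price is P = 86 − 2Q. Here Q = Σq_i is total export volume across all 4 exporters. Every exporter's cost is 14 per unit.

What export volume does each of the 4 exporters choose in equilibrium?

7.2

A representative exporter's profit is π_i = q_i(86 − 2Q) − 14q_i, with Q = q_i + Σ_{j≠i} q_j.
First-order condition: 72 − 4q_i − 2Σ_{j≠i} q_j = 0.
With identical exporters, set every q_j = q: then 72 − 4q − 6q = 0, i.e. q = 72/10 = 7.2.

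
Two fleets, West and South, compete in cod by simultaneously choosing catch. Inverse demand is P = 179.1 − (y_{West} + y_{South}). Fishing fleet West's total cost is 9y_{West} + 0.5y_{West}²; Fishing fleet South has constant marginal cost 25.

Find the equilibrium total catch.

95.66

Fishing fleet West's profit: π = y_{West}(179.1 − (y_{West} + y_{South})) − 9y_{West} − 0.5y_{West}².
∂π/∂y_{West} = 170.1 − 3y_{West} − y_{South} = 0, so y_{West} = 56.7 − (1/3)y_{South}.
For South: ∂π/∂y_{South} = 154.1 − 2y_{South} − y_{West} = 0 ⇒ y_{South} = 77.05 − 0.5y_{West}.
Solving the two reaction functions simultaneously: (1 − (−1/3)(−0.5))y_{West} = 56.7 − (1/3)·77.05, so (5/6)y_{West} = 1861/60 and y_{West} = 37.22.
Then y_{South} = 77.05 − 0.5·37.22 = 58.44.
Total catch: 37.22 + 58.44 = 95.66.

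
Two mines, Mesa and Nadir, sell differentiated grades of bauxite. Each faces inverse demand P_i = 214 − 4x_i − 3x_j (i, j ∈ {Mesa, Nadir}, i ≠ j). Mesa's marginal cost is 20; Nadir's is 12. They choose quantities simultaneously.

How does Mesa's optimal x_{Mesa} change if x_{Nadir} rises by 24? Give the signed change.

-9

Mine Mesa's profit: π = x_{Mesa}(214 − 4x_{Mesa} − 3x_{Nadir}) − 20x_{Mesa}.
∂π/∂x_{Mesa} = 194 − 8x_{Mesa} − 3x_{Nadir} = 0 ⇒ x_{Mesa} = 24.25 − 0.375x_{Nadir}.
The reaction-function slope is −0.375, so a 24-unit rise in x_{Nadir} moves x_{Mesa} by −0.375 × 24 = −9. Mesa's best response falls — the actions are strategic substitutes.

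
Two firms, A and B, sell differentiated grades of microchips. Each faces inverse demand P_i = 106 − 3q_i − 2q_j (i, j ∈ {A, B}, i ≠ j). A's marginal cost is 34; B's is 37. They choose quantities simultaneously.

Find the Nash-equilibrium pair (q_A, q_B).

Firm A's profit: π = q_A(106 − 3q_A − 2q_B) − 34q_A.
∂π/∂q_A = 72 − 6q_A − 2q_B = 0 ⇒ q_A = 12 − (1/3)q_B.
Similarly q_B = 11.5 − (1/3)q_A.
Solving the two reaction functions simultaneously: (1 − (−1/3)(−1/3))q_A = 12 − (1/3)·11.5, so (8/9)q_A = 49/6 and q_A = 9.1875.
Then q_B = 11.5 − (1/3)·9.1875 = 8.4375.

9.1875, 8.4375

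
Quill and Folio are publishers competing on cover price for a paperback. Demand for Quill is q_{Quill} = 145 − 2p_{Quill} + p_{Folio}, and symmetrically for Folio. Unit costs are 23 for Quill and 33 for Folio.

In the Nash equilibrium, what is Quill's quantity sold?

Quill's profit: π = (p_{Quill} − 23)(145 − 2p_{Quill} + p_{Folio}).
∂π/∂p_{Quill} = 191 − 4p_{Quill} + p_{Folio} = 0 ⇒ p_{Quill} = 47.75 + 0.25p_{Folio}.
Similarly p_{Folio} = 52.75 + 0.25p_{Quill}.
Solving the two reaction functions simultaneously: (1 − (0.25)(0.25))p_{Quill} = 47.75 + 0.25·52.75, so 0.9375p_{Quill} = 60.9375 and p_{Quill} = 65.
Then p_{Folio} = 52.75 + 0.25·65 = 69.
q_{Quill} = 145 − 2·65 + 69 = 84.

84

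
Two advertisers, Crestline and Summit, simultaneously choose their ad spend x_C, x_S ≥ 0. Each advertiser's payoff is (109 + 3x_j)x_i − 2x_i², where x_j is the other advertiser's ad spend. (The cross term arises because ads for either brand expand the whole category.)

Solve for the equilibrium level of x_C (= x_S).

109

Crestline's payoff is (109 + 3x_S)x_C − 2x_C².
∂π/∂x_C = 109 + 3x_S − 4x_C = 0, so x_C = 27.25 + 0.75x_S.
Setting x_C = x_S in the reaction function: x_C = 27.25 + 0.75x_C, so x_C = 27.25 / 0.25 = 109.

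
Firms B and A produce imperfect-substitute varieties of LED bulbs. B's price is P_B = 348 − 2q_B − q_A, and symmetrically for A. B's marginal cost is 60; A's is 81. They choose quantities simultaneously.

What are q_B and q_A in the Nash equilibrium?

Firm B's profit: π = q_B(348 − 2q_B − q_A) − 60q_B.
∂π/∂q_B = 288 − 4q_B − q_A = 0 ⇒ q_B = 72 − 0.25q_A.
Similarly q_A = 66.75 − 0.25q_B.
Plugging q_A into B's best response: q_B = 72 − 0.25(66.75 − 0.25q_B) ⇒ 0.9375q_B = 55.3125, so q_B = 59.
Then q_A = 66.75 − 0.25·59 = 52.

59, 52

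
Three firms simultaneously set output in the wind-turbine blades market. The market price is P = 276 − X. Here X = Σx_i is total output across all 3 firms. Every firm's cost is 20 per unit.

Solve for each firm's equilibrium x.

64

A representative firm's profit is π_i = x_i(276 − X) − 20x_i, with X = x_i + Σ_{j≠i} x_j.
First-order condition: 256 − 2x_i − Σ_{j≠i} x_j = 0.
In a symmetric equilibrium every firm chooses the same x, so Σ_{j≠i} x_j = 2x. The condition becomes 256 − 4x = 0, giving x = 256/4 = 64.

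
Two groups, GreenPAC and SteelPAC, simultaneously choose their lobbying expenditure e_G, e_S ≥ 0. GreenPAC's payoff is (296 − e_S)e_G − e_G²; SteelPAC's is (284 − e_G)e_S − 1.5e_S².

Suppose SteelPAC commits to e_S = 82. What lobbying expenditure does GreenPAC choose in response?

Expanding GreenPAC's payoff: 296e_G − e_Se_G − e_G².
∂π/∂e_G = 296 − e_S − 2e_G = 0, so e_G = 148 − 0.5e_S.
At e_S = 82: e_G = 148 − 0.5·82 = 107.

107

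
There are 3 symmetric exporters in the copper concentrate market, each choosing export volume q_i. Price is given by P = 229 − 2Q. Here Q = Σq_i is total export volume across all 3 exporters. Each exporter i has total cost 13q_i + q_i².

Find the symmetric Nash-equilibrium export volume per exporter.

A representative exporter's profit is π_i = q_i(229 − 2Q) − 13q_i − q_i², with Q = q_i + Σ_{j≠i} q_j.
First-order condition: 216 − 6q_i − 2Σ_{j≠i} q_j = 0.
Imposing symmetry (q_j = q for all j) turns Σ_{j≠i} q_j into 2q, so 216 = 10q and q = 21.6.

21.6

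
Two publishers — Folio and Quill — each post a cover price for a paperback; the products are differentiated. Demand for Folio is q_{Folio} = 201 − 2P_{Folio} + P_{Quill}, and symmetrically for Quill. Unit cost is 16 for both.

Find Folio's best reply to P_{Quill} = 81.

78.5

Folio's profit: π = (P_{Folio} − 16)(201 − 2P_{Folio} + P_{Quill}).
∂π/∂P_{Folio} = 233 − 4P_{Folio} + P_{Quill} = 0 ⇒ P_{Folio} = 58.25 + 0.25P_{Quill}.
At P_{Quill} = 81: P_{Folio} = 58.25 + 0.25·81 = 78.5.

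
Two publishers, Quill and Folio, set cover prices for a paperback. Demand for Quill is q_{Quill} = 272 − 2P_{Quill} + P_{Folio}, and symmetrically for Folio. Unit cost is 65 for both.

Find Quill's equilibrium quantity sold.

138

Quill's profit: π = (P_{Quill} − 65)(272 − 2P_{Quill} + P_{Folio}).
∂π/∂P_{Quill} = 402 − 4P_{Quill} + P_{Folio} = 0 ⇒ P_{Quill} = 100.5 + 0.25P_{Folio}.
By symmetry P_{Folio} = P_{Quill}; substituting into the reaction function, 0.75P_{Quill} = 100.5 and P_{Quill} = 134.
q_{Quill} = 272 − 2·134 + 134 = 138.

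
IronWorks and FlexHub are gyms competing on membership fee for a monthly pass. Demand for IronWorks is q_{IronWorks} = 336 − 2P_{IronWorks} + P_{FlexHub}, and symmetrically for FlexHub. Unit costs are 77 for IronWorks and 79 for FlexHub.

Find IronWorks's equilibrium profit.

14999.12

IronWorks's profit: π = (P_{IronWorks} − 77)(336 − 2P_{IronWorks} + P_{FlexHub}).
∂π/∂P_{IronWorks} = 490 − 4P_{IronWorks} + P_{FlexHub} = 0 ⇒ P_{IronWorks} = 122.5 + 0.25P_{FlexHub}.
Similarly P_{FlexHub} = 123.5 + 0.25P_{IronWorks}.
Solving the two reaction functions simultaneously: (1 − (0.25)(0.25))P_{IronWorks} = 122.5 + 0.25·123.5, so 0.9375P_{IronWorks} = 153.375 and P_{IronWorks} = 163.6.
Then P_{FlexHub} = 123.5 + 0.25·163.6 = 164.4.
q_{IronWorks} = 336 − 2·163.6 + 164.4 = 173.2.
Profit = (163.6 − 77)·173.2 = 14999.12.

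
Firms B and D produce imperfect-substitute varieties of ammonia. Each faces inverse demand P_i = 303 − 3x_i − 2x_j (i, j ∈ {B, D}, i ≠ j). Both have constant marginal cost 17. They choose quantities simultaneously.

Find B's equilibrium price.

Firm B's profit: π = x_B(303 − 3x_B − 2x_D) − 17x_B.
∂π/∂x_B = 286 − 6x_B − 2x_D = 0 ⇒ x_B = 143/3 − (1/3)x_D.
Setting x_B = x_D in the reaction function: x_B = 143/3 − (1/3)x_B, so x_B = (143/3) / (4/3) = 35.75.
P_B = 303 − 3·35.75 − 2·35.75 = 124.25.

124.25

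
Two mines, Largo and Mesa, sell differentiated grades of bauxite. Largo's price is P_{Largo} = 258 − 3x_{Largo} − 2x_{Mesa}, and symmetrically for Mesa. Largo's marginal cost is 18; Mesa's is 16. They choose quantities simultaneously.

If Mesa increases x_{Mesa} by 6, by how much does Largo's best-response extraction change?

-2

Mine Largo's profit: π = x_{Largo}(258 − 3x_{Largo} − 2x_{Mesa}) − 18x_{Largo}.
∂π/∂x_{Largo} = 240 − 6x_{Largo} − 2x_{Mesa} = 0 ⇒ x_{Largo} = 40 − (1/3)x_{Mesa}.
The reaction-function slope is −1/3, so a 6-unit rise in x_{Mesa} moves x_{Largo} by −1/3 × 6 = −2. Largo's best response falls — the actions are strategic substitutes.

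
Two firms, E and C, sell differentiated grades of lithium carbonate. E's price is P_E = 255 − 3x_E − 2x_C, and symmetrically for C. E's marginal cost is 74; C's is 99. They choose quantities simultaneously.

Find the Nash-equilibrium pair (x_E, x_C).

Firm E's profit: π = x_E(255 − 3x_E − 2x_C) − 74x_E.
∂π/∂x_E = 181 − 6x_E − 2x_C = 0 ⇒ x_E = 181/6 − (1/3)x_C.
Similarly x_C = 26 − (1/3)x_E.
Plugging x_C into E's best response: x_E = 181/6 − (1/3)(26 − (1/3)x_E) ⇒ (8/9)x_E = 21.5, so x_E = 24.1875.
Then x_C = 26 − (1/3)·24.1875 = 17.9375.

24.1875, 17.9375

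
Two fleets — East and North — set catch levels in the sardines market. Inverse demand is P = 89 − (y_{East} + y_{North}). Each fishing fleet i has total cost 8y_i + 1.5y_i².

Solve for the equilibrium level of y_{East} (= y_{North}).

Fishing fleet East's profit: π = y_{East}(89 − (y_{East} + y_{North})) − 8y_{East} − 1.5y_{East}².
∂π/∂y_{East} = 81 − 5y_{East} − y_{North} = 0, so y_{East} = 16.2 − 0.2y_{North}.
Setting y_{East} = y_{North} in the reaction function: y_{East} = 16.2 − 0.2y_{East}, so y_{East} = 16.2 / 1.2 = 13.5.

13.5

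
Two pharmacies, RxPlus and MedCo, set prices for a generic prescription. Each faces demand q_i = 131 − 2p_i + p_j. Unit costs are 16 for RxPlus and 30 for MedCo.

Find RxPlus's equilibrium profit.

RxPlus's profit: π = (p_{RxPlus} − 16)(131 − 2p_{RxPlus} + p_{MedCo}).
∂π/∂p_{RxPlus} = 163 − 4p_{RxPlus} + p_{MedCo} = 0 ⇒ p_{RxPlus} = 40.75 + 0.25p_{MedCo}.
Similarly p_{MedCo} = 47.75 + 0.25p_{RxPlus}.
Solving the two reaction functions simultaneously: (1 − (0.25)(0.25))p_{RxPlus} = 40.75 + 0.25·47.75, so 0.9375p_{RxPlus} = 52.6875 and p_{RxPlus} = 56.2.
Then p_{MedCo} = 47.75 + 0.25·56.2 = 61.8.
q_{RxPlus} = 131 − 2·56.2 + 61.8 = 80.4.
Profit = (56.2 − 16)·80.4 = 3232.08.

3232.08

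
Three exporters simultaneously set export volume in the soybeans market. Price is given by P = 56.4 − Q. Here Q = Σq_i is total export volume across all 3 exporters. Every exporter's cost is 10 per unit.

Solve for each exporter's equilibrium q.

11.6

A representative exporter's profit is π_i = q_i(56.4 − Q) − 10q_i, with Q = q_i + Σ_{j≠i} q_j.
First-order condition: 46.4 − 2q_i − Σ_{j≠i} q_j = 0.
With identical exporters, set every q_j = q: then 46.4 − 2q − 2q = 0, i.e. q = 46.4/4 = 11.6.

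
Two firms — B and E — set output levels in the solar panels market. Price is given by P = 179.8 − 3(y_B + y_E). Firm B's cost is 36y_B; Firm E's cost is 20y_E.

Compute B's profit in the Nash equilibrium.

604.92

Firm B's profit: π = y_B(179.8 − 3(y_B + y_E)) − 36y_B.
∂π/∂y_B = 143.8 − 6y_B − 3y_E = 0, so y_B = 719/30 − 0.5y_E.
By the same steps for E: y_E = 799/30 − 0.5y_B.
Plugging y_E into B's best response: y_B = 719/30 − 0.5(799/30 − 0.5y_B) ⇒ 0.75y_B = 10.65, so y_B = 14.2.
Then y_E = 799/30 − 0.5·14.2 = 293/15.
Price P = 179.8 − 3·(506/15) = 78.6.
B's profit: (78.6 − 36)·14.2 = 604.92.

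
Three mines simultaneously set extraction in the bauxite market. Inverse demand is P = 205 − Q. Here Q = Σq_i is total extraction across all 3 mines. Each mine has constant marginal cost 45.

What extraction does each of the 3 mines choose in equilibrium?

40

A representative mine's profit is π_i = q_i(205 − Q) − 45q_i, with Q = q_i + Σ_{j≠i} q_j.
First-order condition: 160 − 2q_i − Σ_{j≠i} q_j = 0.
Imposing symmetry (q_j = q for all j) turns Σ_{j≠i} q_j into 2q, so 160 = 4q and q = 40.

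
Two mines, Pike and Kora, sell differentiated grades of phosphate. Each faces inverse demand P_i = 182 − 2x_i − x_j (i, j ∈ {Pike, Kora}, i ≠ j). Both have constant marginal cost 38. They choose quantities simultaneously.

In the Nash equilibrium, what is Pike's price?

95.6

Mine Pike's profit: π = x_{Pike}(182 − 2x_{Pike} − x_{Kora}) − 38x_{Pike}.
∂π/∂x_{Pike} = 144 − 4x_{Pike} − x_{Kora} = 0 ⇒ x_{Pike} = 36 − 0.25x_{Kora}.
Setting x_{Pike} = x_{Kora} in the reaction function: x_{Pike} = 36 − 0.25x_{Pike}, so x_{Pike} = 36 / 1.25 = 28.8.
P_{Pike} = 182 − 2·28.8 − 28.8 = 95.6.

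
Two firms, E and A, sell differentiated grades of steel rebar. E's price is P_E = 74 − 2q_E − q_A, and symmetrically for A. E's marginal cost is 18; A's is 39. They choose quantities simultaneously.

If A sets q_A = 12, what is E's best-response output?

Firm E's profit: π = q_E(74 − 2q_E − q_A) − 18q_E.
∂π/∂q_E = 56 − 4q_E − q_A = 0 ⇒ q_E = 14 − 0.25q_A.
At q_A = 12: q_E = 14 − 0.25·12 = 11.

11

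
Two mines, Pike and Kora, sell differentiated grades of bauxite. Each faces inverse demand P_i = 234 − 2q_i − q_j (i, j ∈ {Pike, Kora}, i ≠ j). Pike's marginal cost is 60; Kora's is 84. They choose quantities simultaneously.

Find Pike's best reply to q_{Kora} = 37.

Mine Pike's profit: π = q_{Pike}(234 − 2q_{Pike} − q_{Kora}) − 60q_{Pike}.
∂π/∂q_{Pike} = 174 − 4q_{Pike} − q_{Kora} = 0 ⇒ q_{Pike} = 43.5 − 0.25q_{Kora}.
At q_{Kora} = 37: q_{Pike} = 43.5 − 0.25·37 = 34.25.

34.25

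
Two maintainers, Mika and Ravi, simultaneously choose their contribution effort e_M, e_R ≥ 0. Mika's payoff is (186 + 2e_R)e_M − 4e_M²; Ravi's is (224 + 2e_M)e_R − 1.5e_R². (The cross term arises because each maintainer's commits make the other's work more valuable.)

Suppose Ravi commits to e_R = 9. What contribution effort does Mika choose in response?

Expanding Mika's payoff: 186e_M + 2e_Re_M − 4e_M².
∂π/∂e_M = 186 + 2e_R − 8e_M = 0, so e_M = 23.25 + 0.25e_R.
At e_R = 9: e_M = 23.25 + 0.25·9 = 25.5.

25.5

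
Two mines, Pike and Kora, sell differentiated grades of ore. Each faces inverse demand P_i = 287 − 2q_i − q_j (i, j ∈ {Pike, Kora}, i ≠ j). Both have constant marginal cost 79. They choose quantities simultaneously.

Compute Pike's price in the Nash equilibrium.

Mine Pike's profit: π = q_{Pike}(287 − 2q_{Pike} − q_{Kora}) − 79q_{Pike}.
∂π/∂q_{Pike} = 208 − 4q_{Pike} − q_{Kora} = 0 ⇒ q_{Pike} = 52 − 0.25q_{Kora}.
The game is symmetric, so in equilibrium q_{Kora} = q_{Pike}: the reaction function gives 1.25q_{Pike} = 52, hence q_{Pike} = 41.6.
P_{Pike} = 287 − 2·41.6 − 41.6 = 162.2.

162.2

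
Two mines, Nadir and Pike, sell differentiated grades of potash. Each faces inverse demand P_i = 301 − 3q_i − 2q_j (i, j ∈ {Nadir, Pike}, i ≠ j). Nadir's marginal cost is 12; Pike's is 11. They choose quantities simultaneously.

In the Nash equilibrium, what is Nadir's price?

Mine Nadir's profit: π = q_{Nadir}(301 − 3q_{Nadir} − 2q_{Pike}) − 12q_{Nadir}.
∂π/∂q_{Nadir} = 289 − 6q_{Nadir} − 2q_{Pike} = 0 ⇒ q_{Nadir} = 289/6 − (1/3)q_{Pike}.
Similarly q_{Pike} = 145/3 − (1/3)q_{Nadir}.
Substituting the second reaction function into the first: q_{Nadir} = 289/6 − (1/3)(145/3 − (1/3)q_{Nadir}), which gives (8/9)q_{Nadir} = 577/18 ⇒ q_{Nadir} = 36.0625.
Then q_{Pike} = 145/3 − (1/3)·36.0625 = 36.3125.
P_{Nadir} = 301 − 3·36.0625 − 2·36.3125 = 120.1875.

120.1875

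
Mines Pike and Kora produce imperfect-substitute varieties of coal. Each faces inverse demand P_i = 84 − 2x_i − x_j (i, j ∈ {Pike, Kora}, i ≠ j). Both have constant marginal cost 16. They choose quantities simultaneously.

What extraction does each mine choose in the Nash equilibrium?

Mine Pike's profit: π = x_{Pike}(84 − 2x_{Pike} − x_{Kora}) − 16x_{Pike}.
∂π/∂x_{Pike} = 68 − 4x_{Pike} − x_{Kora} = 0 ⇒ x_{Pike} = 17 − 0.25x_{Kora}.
Setting x_{Pike} = x_{Kora} in the reaction function: x_{Pike} = 17 − 0.25x_{Pike}, so x_{Pike} = 17 / 1.25 = 13.6.

13.6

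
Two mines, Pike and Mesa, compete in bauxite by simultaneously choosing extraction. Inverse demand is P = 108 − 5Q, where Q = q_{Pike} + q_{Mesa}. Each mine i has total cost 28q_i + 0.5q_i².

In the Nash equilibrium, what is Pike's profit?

Mine Pike's profit: π = q_{Pike}(108 − 5(q_{Pike} + q_{Mesa})) − 28q_{Pike} − 0.5q_{Pike}².
∂π/∂q_{Pike} = 80 − 11q_{Pike} − 5q_{Mesa} = 0, so q_{Pike} = 80/11 − (5/11)q_{Mesa}.
The game is symmetric, so in equilibrium q_{Mesa} = q_{Pike}: the reaction function gives (16/11)q_{Pike} = 80/11, hence q_{Pike} = 5.
Price P = 108 − 5·10 = 58.
Pike's profit: (58 − 28)·5 − 0.5(5)² = 137.5.

137.5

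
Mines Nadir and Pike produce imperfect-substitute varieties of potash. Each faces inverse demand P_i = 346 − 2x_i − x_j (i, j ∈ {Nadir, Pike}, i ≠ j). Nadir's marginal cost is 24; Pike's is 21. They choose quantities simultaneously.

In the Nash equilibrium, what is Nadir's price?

152.4

Mine Nadir's profit: π = x_{Nadir}(346 − 2x_{Nadir} − x_{Pike}) − 24x_{Nadir}.
∂π/∂x_{Nadir} = 322 − 4x_{Nadir} − x_{Pike} = 0 ⇒ x_{Nadir} = 80.5 − 0.25x_{Pike}.
Similarly x_{Pike} = 81.25 − 0.25x_{Nadir}.
Substituting the second reaction function into the first: x_{Nadir} = 80.5 − 0.25(81.25 − 0.25x_{Nadir}), which gives 0.9375x_{Nadir} = 60.1875 ⇒ x_{Nadir} = 64.2.
Then x_{Pike} = 81.25 − 0.25·64.2 = 65.2.
P_{Nadir} = 346 − 2·64.2 − 65.2 = 152.4.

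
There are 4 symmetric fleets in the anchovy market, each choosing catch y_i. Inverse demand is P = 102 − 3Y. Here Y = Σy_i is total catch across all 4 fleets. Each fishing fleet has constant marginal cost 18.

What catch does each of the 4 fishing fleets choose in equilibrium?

A representative fishing fleet's profit is π_i = y_i(102 − 3Y) − 18y_i, with Y = y_i + Σ_{j≠i} y_j.
First-order condition: 84 − 6y_i − 3Σ_{j≠i} y_j = 0.
Imposing symmetry (y_j = y for all j) turns Σ_{j≠i} y_j into 3y, so 84 = 15y and y = 5.6.

5.6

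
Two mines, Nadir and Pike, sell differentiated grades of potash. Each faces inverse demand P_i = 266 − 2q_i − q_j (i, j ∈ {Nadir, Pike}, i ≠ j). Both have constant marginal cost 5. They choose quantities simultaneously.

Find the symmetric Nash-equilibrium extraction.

Mine Nadir's profit: π = q_{Nadir}(266 − 2q_{Nadir} − q_{Pike}) − 5q_{Nadir}.
∂π/∂q_{Nadir} = 261 − 4q_{Nadir} − q_{Pike} = 0 ⇒ q_{Nadir} = 65.25 − 0.25q_{Pike}.
The game is symmetric, so in equilibrium q_{Pike} = q_{Nadir}: the reaction function gives 1.25q_{Nadir} = 65.25, hence q_{Nadir} = 52.2.

52.2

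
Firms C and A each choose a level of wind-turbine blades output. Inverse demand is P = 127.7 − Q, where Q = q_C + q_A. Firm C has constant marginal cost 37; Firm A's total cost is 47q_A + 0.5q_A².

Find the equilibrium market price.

75.28

Firm C's profit: π = q_C(127.7 − (q_C + q_A)) − 37q_C.
∂π/∂q_C = 90.7 − 2q_C − q_A = 0, so q_C = 45.35 − 0.5q_A.
For A: ∂π/∂q_A = 80.7 − 3q_A − q_C = 0 ⇒ q_A = 26.9 − (1/3)q_C.
Plugging q_A into C's best response: q_C = 45.35 − 0.5(26.9 − (1/3)q_C) ⇒ (5/6)q_C = 31.9, so q_C = 38.28.
Then q_A = 26.9 − (1/3)·38.28 = 14.14.
Equilibrium price: P = 127.7 − 52.42 = 75.28.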